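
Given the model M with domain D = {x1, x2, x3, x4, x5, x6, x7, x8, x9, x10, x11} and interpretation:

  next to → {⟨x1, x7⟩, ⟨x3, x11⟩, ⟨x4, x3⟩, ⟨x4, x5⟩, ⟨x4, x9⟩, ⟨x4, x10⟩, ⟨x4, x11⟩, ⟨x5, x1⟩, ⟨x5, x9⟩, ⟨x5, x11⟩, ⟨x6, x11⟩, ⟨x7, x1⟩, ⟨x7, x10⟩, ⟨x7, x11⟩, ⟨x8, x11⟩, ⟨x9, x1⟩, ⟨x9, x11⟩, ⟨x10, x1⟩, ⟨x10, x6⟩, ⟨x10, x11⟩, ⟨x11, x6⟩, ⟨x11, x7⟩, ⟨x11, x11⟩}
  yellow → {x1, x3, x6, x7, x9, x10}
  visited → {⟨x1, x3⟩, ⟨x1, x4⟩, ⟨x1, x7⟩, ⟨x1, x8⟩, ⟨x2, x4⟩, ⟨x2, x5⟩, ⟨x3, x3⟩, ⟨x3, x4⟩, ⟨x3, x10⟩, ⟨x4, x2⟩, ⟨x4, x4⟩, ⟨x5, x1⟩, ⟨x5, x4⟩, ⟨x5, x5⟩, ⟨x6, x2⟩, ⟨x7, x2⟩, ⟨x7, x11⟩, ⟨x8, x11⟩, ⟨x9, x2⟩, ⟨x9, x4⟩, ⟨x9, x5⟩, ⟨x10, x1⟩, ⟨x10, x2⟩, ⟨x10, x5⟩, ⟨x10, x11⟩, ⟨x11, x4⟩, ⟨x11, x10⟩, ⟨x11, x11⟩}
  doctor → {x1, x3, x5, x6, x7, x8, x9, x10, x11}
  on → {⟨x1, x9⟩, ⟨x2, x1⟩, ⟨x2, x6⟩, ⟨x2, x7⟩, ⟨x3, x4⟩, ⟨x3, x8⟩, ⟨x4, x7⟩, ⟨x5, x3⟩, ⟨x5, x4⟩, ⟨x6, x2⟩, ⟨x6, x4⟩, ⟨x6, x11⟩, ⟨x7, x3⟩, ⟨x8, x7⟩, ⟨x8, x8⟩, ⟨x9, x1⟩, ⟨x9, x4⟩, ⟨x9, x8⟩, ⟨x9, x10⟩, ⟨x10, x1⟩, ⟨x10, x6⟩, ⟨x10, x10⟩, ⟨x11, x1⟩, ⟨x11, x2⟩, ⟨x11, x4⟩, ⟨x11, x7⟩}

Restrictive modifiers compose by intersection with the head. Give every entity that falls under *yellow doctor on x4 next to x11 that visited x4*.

{x3, x9}

⟦on x4⟧ = {x : ⟨x, x4⟩ ∈ ⟦on⟧} = {x3, x5, x6, x9, x11}
⟦next to x11⟧ = {x : ⟨x, x11⟩ ∈ ⟦next to⟧} = {x3, x4, x5, x6, x7, x8, x9, x10, x11}
⟦that visited x4⟧ = {x : ⟨x, x4⟩ ∈ ⟦visited⟧} = {x1, x2, x3, x4, x5, x9, x11}
⟦doctor⟧ = {x1, x3, x5, x6, x7, x8, x9, x10, x11}
… ∩ ⟦on x4⟧ = {x1, x3, x5, x6, x7, x8, x9, x10, x11} ∩ {x3, x5, x6, x9, x11} = {x3, x5, x6, x9, x11}
… ∩ ⟦next to x11⟧ = {x3, x5, x6, x9, x11} ∩ {x3, x4, x5, x6, x7, x8, x9, x10, x11} = {x3, x5, x6, x9, x11}
… ∩ ⟦that visited x4⟧ = {x3, x5, x6, x9, x11} ∩ {x1, x2, x3, x4, x5, x9, x11} = {x3, x5, x9, x11}
… ∩ ⟦yellow⟧ = {x3, x5, x9, x11} ∩ {x1, x3, x6, x7, x9, x10} = {x3, x9}
So ⟦yellow doctor on x4 next to x11 that visited x4⟧ = {x3, x9}.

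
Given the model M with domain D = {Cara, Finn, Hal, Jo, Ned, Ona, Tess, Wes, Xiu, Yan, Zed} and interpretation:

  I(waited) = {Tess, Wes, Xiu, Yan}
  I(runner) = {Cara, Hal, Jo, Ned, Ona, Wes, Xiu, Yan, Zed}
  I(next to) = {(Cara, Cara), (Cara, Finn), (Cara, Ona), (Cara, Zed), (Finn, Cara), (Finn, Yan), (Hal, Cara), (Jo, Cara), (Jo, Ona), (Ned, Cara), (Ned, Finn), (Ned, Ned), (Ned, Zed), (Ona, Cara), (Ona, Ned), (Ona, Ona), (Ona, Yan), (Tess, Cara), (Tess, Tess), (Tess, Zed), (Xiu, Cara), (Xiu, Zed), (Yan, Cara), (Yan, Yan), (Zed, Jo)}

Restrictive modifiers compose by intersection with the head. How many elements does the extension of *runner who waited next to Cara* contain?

⟦who waited⟧ = ⟦waited⟧ = {Tess, Wes, Xiu, Yan}
⟦next to Cara⟧ = {x : ⟨x, Cara⟩ ∈ ⟦next to⟧} = {Cara, Finn, Hal, Jo, Ned, Ona, Tess, Xiu, Yan}
⟦runner⟧ = {Cara, Hal, Jo, Ned, Ona, Wes, Xiu, Yan, Zed}
… ∩ ⟦who waited⟧ = {Cara, Hal, Jo, Ned, Ona, Wes, Xiu, Yan, Zed} ∩ {Tess, Wes, Xiu, Yan} = {Wes, Xiu, Yan}
… ∩ ⟦next to Cara⟧ = {Wes, Xiu, Yan} ∩ {Cara, Finn, Hal, Jo, Ned, Ona, Tess, Xiu, Yan} = {Xiu, Yan}
⟦runner who waited next to Cara⟧ = {Xiu, Yan}, so the cardinality is 2.

2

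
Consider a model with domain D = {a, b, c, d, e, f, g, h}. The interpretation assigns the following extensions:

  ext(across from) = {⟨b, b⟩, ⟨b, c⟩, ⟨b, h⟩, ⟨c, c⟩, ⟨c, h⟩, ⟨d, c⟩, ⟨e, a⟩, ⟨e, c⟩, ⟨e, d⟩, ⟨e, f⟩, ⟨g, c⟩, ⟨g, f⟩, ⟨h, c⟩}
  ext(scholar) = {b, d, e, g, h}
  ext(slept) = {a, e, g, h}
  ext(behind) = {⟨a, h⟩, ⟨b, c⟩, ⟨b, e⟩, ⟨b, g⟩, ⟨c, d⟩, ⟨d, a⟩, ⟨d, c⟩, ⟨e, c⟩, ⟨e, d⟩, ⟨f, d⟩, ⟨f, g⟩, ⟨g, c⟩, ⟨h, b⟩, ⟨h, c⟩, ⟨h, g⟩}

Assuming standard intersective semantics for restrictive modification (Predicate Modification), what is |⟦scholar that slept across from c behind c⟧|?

3

⟦that slept⟧ = ⟦slept⟧ = {a, e, g, h}
⟦across from c⟧ = {x : ⟨x, c⟩ ∈ ⟦across from⟧} = {b, c, d, e, g, h}
⟦behind c⟧ = {x : ⟨x, c⟩ ∈ ⟦behind⟧} = {b, d, e, g, h}
⟦scholar⟧ = {b, d, e, g, h}
… ∩ ⟦that slept⟧ = {b, d, e, g, h} ∩ {a, e, g, h} = {e, g, h}
… ∩ ⟦across from c⟧ = {e, g, h} ∩ {b, c, d, e, g, h} = {e, g, h}
… ∩ ⟦behind c⟧ = {e, g, h} ∩ {b, d, e, g, h} = {e, g, h}
⟦scholar that slept across from c behind c⟧ = {e, g, h}, so the cardinality is 3.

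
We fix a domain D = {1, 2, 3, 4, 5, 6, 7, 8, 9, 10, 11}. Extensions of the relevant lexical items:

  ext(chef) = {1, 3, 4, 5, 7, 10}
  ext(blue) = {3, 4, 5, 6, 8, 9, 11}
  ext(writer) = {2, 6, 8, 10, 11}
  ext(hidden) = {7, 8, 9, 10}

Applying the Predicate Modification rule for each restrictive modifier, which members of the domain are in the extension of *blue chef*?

⟦chef⟧ = {1, 3, 4, 5, 7, 10}
… ∩ ⟦blue⟧ = {1, 3, 4, 5, 7, 10} ∩ {3, 4, 5, 6, 8, 9, 11} = {3, 4, 5}
So ⟦blue chef⟧ = {3, 4, 5}.

{3, 4, 5}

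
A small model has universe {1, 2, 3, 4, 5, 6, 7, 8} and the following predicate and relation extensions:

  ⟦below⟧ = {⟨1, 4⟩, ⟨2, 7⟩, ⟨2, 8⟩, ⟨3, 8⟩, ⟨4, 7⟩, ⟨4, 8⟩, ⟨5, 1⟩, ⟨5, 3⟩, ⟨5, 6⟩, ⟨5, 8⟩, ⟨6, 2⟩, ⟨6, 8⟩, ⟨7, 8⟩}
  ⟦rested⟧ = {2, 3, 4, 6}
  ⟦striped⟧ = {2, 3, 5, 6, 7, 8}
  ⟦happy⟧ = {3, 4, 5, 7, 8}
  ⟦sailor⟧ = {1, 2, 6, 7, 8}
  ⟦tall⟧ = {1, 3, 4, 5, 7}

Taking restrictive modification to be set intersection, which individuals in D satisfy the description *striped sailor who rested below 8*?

⟦who rested⟧ = ⟦rested⟧ = {2, 3, 4, 6}
⟦below 8⟧ = {x : ⟨x, 8⟩ ∈ ⟦below⟧} = {2, 3, 4, 5, 6, 7}
⟦sailor⟧ = {1, 2, 6, 7, 8}
… ∩ ⟦who rested⟧ = {1, 2, 6, 7, 8} ∩ {2, 3, 4, 6} = {2, 6}
… ∩ ⟦below 8⟧ = {2, 6} ∩ {2, 3, 4, 5, 6, 7} = {2, 6}
… ∩ ⟦striped⟧ = {2, 6} ∩ {2, 3, 5, 6, 7, 8} = {2, 6}
So ⟦striped sailor who rested below 8⟧ = {2, 6}.

{2, 6}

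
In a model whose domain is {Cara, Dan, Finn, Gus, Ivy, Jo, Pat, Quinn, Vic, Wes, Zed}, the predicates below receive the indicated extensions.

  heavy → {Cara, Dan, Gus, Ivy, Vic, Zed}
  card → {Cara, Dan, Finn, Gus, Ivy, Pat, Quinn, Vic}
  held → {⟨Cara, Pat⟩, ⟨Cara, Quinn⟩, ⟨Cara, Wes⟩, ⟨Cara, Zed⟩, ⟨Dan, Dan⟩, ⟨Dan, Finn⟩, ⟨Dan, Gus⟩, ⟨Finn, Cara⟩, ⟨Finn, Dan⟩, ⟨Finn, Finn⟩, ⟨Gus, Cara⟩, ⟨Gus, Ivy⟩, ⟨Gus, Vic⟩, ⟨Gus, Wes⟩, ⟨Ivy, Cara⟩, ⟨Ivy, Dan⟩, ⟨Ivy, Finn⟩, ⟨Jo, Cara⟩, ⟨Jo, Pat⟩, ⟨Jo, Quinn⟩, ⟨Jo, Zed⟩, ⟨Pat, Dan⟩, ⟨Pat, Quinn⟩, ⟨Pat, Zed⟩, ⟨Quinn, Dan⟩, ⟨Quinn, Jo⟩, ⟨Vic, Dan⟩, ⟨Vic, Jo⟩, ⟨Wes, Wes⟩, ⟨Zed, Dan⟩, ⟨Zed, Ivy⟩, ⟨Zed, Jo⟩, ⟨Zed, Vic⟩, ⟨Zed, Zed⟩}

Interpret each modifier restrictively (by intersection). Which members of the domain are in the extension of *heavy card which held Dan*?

⟦which held Dan⟧ = {x : ⟨x, Dan⟩ ∈ ⟦held⟧} = {Dan, Finn, Ivy, Pat, Quinn, Vic, Zed}
⟦card⟧ = {Cara, Dan, Finn, Gus, Ivy, Pat, Quinn, Vic}
… ∩ ⟦which held Dan⟧ = {Cara, Dan, Finn, Gus, Ivy, Pat, Quinn, Vic} ∩ {Dan, Finn, Ivy, Pat, Quinn, Vic, Zed} = {Dan, Finn, Ivy, Pat, Quinn, Vic}
… ∩ ⟦heavy⟧ = {Dan, Finn, Ivy, Pat, Quinn, Vic} ∩ {Cara, Dan, Gus, Ivy, Vic, Zed} = {Dan, Ivy, Vic}
So ⟦heavy card which held Dan⟧ = {Dan, Ivy, Vic}.

{Dan, Ivy, Vic}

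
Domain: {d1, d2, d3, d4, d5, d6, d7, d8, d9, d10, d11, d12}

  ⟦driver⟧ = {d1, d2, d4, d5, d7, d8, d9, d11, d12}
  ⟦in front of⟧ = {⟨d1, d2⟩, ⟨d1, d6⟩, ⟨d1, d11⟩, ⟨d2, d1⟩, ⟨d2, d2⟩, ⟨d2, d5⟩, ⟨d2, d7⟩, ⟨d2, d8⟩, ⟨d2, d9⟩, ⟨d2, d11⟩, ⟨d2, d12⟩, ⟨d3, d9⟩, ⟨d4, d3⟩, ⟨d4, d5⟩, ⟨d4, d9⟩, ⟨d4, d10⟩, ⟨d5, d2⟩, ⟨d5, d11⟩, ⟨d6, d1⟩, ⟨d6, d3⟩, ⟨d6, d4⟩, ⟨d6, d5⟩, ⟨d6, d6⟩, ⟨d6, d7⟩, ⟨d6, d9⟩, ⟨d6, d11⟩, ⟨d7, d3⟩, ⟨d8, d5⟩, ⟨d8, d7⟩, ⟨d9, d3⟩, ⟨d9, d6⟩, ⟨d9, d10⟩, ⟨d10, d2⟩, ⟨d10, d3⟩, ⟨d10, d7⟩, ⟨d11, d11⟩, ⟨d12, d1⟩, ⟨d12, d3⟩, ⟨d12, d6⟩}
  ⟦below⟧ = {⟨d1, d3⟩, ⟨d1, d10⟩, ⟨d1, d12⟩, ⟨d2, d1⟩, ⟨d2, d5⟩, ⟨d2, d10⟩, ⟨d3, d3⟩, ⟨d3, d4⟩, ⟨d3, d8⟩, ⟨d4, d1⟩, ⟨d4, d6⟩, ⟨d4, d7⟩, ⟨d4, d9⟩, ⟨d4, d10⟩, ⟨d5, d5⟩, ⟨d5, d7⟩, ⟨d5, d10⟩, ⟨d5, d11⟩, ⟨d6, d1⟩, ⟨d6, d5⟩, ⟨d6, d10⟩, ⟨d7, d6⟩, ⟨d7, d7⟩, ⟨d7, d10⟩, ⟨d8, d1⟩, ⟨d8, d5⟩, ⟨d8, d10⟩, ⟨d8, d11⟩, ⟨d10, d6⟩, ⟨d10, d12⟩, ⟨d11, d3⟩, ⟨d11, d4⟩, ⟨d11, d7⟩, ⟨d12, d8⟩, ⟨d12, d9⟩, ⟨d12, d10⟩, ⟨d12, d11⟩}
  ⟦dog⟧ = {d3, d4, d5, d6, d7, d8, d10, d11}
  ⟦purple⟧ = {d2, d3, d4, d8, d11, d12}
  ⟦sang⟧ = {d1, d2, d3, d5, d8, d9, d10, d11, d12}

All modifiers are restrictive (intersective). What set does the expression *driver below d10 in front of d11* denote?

{d1, d2, d5}

⟦below d10⟧ = {x : ⟨x, d10⟩ ∈ ⟦below⟧} = {d1, d2, d4, d5, d6, d7, d8, d12}
⟦in front of d11⟧ = {x : ⟨x, d11⟩ ∈ ⟦in front of⟧} = {d1, d2, d5, d6, d11}
⟦driver⟧ = {d1, d2, d4, d5, d7, d8, d9, d11, d12}
… ∩ ⟦below d10⟧ = {d1, d2, d4, d5, d7, d8, d9, d11, d12} ∩ {d1, d2, d4, d5, d6, d7, d8, d12} = {d1, d2, d4, d5, d7, d8, d12}
… ∩ ⟦in front of d11⟧ = {d1, d2, d4, d5, d7, d8, d12} ∩ {d1, d2, d5, d6, d11} = {d1, d2, d5}
So ⟦driver below d10 in front of d11⟧ = {d1, d2, d5}.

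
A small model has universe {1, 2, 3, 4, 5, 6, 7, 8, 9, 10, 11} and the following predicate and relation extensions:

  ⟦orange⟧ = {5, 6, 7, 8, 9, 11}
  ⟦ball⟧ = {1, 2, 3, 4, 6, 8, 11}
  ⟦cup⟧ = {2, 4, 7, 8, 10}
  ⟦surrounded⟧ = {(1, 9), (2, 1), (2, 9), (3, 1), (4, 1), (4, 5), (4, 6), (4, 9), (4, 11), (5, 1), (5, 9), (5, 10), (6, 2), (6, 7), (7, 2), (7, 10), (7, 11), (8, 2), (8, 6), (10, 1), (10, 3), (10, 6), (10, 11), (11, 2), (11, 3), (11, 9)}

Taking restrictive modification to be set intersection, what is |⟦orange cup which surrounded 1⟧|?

⟦which surrounded 1⟧ = {x : ⟨x, 1⟩ ∈ ⟦surrounded⟧} = {2, 3, 4, 5, 10}
⟦cup⟧ = {2, 4, 7, 8, 10}
… ∩ ⟦which surrounded 1⟧ = {2, 4, 7, 8, 10} ∩ {2, 3, 4, 5, 10} = {2, 4, 10}
… ∩ ⟦orange⟧ = {2, 4, 10} ∩ {5, 6, 7, 8, 9, 11} = ∅
⟦orange cup which surrounded 1⟧ = ∅, so the cardinality is 0.

0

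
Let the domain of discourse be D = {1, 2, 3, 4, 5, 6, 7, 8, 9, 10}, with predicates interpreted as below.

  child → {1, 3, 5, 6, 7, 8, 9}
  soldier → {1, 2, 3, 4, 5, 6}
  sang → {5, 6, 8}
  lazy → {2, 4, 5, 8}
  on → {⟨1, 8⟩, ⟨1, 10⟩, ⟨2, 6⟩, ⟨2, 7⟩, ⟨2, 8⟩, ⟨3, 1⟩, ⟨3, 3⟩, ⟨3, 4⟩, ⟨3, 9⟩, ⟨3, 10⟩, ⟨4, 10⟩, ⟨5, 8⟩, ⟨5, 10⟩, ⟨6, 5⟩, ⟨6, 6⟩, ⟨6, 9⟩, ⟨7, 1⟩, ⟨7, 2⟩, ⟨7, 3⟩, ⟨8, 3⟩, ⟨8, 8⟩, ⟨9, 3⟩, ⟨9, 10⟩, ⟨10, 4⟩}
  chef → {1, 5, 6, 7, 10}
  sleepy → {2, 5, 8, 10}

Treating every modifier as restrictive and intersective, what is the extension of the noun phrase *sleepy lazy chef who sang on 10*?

{5}

⟦who sang⟧ = ⟦sang⟧ = {5, 6, 8}
⟦on 10⟧ = {x : ⟨x, 10⟩ ∈ ⟦on⟧} = {1, 3, 4, 5, 9}
⟦chef⟧ = {1, 5, 6, 7, 10}
… ∩ ⟦who sang⟧ = {1, 5, 6, 7, 10} ∩ {5, 6, 8} = {5, 6}
… ∩ ⟦on 10⟧ = {5, 6} ∩ {1, 3, 4, 5, 9} = {5}
… ∩ ⟦sleepy⟧ = {5} ∩ {2, 5, 8, 10} = {5}
… ∩ ⟦lazy⟧ = {5} ∩ {2, 4, 5, 8} = {5}
So ⟦sleepy lazy chef who sang on 10⟧ = {5}.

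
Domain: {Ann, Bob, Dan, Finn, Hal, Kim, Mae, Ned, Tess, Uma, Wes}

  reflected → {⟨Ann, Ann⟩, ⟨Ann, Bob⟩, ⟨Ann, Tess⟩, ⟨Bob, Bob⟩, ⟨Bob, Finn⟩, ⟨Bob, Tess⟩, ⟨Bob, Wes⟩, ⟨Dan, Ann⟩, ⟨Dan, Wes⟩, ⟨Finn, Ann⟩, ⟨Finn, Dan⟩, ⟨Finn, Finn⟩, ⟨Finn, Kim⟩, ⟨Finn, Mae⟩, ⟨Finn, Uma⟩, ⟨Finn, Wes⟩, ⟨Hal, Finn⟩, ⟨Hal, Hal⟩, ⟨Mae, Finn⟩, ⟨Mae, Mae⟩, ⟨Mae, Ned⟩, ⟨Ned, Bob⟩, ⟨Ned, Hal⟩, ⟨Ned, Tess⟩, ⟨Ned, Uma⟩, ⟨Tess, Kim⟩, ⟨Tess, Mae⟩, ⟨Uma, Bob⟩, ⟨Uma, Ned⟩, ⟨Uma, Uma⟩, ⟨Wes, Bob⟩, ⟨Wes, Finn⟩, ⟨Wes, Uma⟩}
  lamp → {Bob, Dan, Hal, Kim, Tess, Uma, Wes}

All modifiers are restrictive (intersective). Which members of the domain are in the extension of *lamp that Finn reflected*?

{Dan, Kim, Uma, Wes}

⟦that Finn reflected⟧ = {x : ⟨Finn, x⟩ ∈ ⟦reflected⟧} = {Ann, Dan, Finn, Kim, Mae, Uma, Wes}
⟦lamp⟧ = {Bob, Dan, Hal, Kim, Tess, Uma, Wes}
… ∩ ⟦that Finn reflected⟧ = {Bob, Dan, Hal, Kim, Tess, Uma, Wes} ∩ {Ann, Dan, Finn, Kim, Mae, Uma, Wes} = {Dan, Kim, Uma, Wes}
So ⟦lamp that Finn reflected⟧ = {Dan, Kim, Uma, Wes}.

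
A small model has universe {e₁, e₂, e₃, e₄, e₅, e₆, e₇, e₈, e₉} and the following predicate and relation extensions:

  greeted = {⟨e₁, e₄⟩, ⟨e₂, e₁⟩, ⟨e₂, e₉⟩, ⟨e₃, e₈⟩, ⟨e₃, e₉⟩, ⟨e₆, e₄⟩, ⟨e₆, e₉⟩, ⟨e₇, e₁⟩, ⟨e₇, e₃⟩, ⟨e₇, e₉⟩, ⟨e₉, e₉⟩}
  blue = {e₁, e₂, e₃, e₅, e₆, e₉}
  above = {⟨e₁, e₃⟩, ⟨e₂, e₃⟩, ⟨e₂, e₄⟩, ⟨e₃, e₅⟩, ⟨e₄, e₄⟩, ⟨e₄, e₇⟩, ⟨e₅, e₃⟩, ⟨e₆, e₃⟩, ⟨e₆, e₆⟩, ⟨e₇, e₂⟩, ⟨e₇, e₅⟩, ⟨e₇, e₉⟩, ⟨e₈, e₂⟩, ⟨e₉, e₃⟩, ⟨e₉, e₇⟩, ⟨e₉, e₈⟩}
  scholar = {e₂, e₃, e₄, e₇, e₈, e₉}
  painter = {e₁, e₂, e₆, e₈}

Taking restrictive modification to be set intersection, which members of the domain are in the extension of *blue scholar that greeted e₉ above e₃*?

⟦that greeted e₉⟧ = {x : ⟨x, e₉⟩ ∈ ⟦greeted⟧} = {e₂, e₃, e₆, e₇, e₉}
⟦above e₃⟧ = {x : ⟨x, e₃⟩ ∈ ⟦above⟧} = {e₁, e₂, e₅, e₆, e₉}
⟦scholar⟧ = {e₂, e₃, e₄, e₇, e₈, e₉}
… ∩ ⟦that greeted e₉⟧ = {e₂, e₃, e₄, e₇, e₈, e₉} ∩ {e₂, e₃, e₆, e₇, e₉} = {e₂, e₃, e₇, e₉}
… ∩ ⟦above e₃⟧ = {e₂, e₃, e₇, e₉} ∩ {e₁, e₂, e₅, e₆, e₉} = {e₂, e₉}
… ∩ ⟦blue⟧ = {e₂, e₉} ∩ {e₁, e₂, e₃, e₅, e₆, e₉} = {e₂, e₉}
So ⟦blue scholar that greeted e₉ above e₃⟧ = {e₂, e₉}.

{e₂, e₉}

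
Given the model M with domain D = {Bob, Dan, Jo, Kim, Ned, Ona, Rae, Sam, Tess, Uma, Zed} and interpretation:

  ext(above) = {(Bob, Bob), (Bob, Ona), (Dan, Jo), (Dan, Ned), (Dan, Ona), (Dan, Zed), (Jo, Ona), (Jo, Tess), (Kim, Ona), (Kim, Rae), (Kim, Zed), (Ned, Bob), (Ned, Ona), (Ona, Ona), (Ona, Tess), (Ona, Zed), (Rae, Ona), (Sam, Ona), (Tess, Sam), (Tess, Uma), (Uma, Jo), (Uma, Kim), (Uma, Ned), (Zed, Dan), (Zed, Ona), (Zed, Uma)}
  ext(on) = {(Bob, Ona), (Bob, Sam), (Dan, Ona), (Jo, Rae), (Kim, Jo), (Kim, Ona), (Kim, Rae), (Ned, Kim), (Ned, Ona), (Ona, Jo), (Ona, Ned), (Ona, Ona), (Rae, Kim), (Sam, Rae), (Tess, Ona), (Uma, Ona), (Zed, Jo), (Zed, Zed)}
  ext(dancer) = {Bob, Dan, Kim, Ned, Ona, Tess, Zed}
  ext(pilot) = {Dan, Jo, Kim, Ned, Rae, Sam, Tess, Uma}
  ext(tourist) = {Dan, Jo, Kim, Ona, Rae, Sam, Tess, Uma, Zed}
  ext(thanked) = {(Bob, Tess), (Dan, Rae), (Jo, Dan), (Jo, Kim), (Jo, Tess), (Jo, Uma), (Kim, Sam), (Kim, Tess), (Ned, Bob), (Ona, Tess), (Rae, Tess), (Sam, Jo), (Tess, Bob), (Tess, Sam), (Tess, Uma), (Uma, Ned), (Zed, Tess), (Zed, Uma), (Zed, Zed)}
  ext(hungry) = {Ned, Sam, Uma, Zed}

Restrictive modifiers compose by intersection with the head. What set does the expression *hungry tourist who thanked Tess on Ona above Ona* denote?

{ }

⟦who thanked Tess⟧ = {x : ⟨x, Tess⟩ ∈ ⟦thanked⟧} = {Bob, Jo, Kim, Ona, Rae, Zed}
⟦on Ona⟧ = {x : ⟨x, Ona⟩ ∈ ⟦on⟧} = {Bob, Dan, Kim, Ned, Ona, Tess, Uma}
⟦above Ona⟧ = {x : ⟨x, Ona⟩ ∈ ⟦above⟧} = {Bob, Dan, Jo, Kim, Ned, Ona, Rae, Sam, Zed}
⟦tourist⟧ = {Dan, Jo, Kim, Ona, Rae, Sam, Tess, Uma, Zed}
… ∩ ⟦who thanked Tess⟧ = {Dan, Jo, Kim, Ona, Rae, Sam, Tess, Uma, Zed} ∩ {Bob, Jo, Kim, Ona, Rae, Zed} = {Jo, Kim, Ona, Rae, Zed}
… ∩ ⟦on Ona⟧ = {Jo, Kim, Ona, Rae, Zed} ∩ {Bob, Dan, Kim, Ned, Ona, Tess, Uma} = {Kim, Ona}
… ∩ ⟦above Ona⟧ = {Kim, Ona} ∩ {Bob, Dan, Jo, Kim, Ned, Ona, Rae, Sam, Zed} = {Kim, Ona}
… ∩ ⟦hungry⟧ = {Kim, Ona} ∩ {Ned, Sam, Uma, Zed} = ∅
So ⟦hungry tourist who thanked Tess on Ona above Ona⟧ = { }.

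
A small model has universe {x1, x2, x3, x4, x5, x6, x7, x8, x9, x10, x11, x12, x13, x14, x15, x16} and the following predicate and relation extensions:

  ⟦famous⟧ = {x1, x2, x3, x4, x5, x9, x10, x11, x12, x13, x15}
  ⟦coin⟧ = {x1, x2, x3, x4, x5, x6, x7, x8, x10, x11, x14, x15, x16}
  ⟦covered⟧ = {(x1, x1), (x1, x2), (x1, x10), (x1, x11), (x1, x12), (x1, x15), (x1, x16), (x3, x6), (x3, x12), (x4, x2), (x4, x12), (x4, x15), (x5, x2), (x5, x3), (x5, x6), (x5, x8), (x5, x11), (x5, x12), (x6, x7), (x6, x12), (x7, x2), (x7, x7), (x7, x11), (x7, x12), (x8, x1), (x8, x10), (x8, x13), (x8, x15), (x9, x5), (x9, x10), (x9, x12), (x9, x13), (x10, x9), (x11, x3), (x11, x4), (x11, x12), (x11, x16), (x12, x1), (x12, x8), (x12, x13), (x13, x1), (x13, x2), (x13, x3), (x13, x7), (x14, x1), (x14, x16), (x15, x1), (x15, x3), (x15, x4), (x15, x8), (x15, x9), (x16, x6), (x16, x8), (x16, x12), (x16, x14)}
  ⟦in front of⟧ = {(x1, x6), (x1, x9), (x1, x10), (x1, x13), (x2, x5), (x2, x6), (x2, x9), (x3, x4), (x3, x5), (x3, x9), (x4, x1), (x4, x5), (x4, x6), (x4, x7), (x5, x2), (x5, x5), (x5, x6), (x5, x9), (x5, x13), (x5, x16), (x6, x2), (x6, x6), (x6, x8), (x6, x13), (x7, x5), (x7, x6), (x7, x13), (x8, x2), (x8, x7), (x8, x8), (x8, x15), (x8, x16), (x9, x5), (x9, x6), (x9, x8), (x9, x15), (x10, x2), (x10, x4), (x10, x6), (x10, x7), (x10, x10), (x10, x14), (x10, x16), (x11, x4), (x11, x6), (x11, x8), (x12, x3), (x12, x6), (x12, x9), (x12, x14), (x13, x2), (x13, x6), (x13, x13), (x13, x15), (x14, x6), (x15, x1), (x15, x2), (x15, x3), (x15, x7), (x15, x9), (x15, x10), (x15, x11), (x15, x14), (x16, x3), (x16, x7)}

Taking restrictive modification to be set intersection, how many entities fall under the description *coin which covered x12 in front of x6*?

6

⟦which covered x12⟧ = {x : ⟨x, x12⟩ ∈ ⟦covered⟧} = {x1, x3, x4, x5, x6, x7, x9, x11, x16}
⟦in front of x6⟧ = {x : ⟨x, x6⟩ ∈ ⟦in front of⟧} = {x1, x2, x4, x5, x6, x7, x9, x10, x11, x12, x13, x14}
⟦coin⟧ = {x1, x2, x3, x4, x5, x6, x7, x8, x10, x11, x14, x15, x16}
… ∩ ⟦which covered x12⟧ = {x1, x2, x3, x4, x5, x6, x7, x8, x10, x11, x14, x15, x16} ∩ {x1, x3, x4, x5, x6, x7, x9, x11, x16} = {x1, x3, x4, x5, x6, x7, x11, x16}
… ∩ ⟦in front of x6⟧ = {x1, x3, x4, x5, x6, x7, x11, x16} ∩ {x1, x2, x4, x5, x6, x7, x9, x10, x11, x12, x13, x14} = {x1, x4, x5, x6, x7, x11}
⟦coin which covered x12 in front of x6⟧ = {x1, x4, x5, x6, x7, x11}, so the cardinality is 6.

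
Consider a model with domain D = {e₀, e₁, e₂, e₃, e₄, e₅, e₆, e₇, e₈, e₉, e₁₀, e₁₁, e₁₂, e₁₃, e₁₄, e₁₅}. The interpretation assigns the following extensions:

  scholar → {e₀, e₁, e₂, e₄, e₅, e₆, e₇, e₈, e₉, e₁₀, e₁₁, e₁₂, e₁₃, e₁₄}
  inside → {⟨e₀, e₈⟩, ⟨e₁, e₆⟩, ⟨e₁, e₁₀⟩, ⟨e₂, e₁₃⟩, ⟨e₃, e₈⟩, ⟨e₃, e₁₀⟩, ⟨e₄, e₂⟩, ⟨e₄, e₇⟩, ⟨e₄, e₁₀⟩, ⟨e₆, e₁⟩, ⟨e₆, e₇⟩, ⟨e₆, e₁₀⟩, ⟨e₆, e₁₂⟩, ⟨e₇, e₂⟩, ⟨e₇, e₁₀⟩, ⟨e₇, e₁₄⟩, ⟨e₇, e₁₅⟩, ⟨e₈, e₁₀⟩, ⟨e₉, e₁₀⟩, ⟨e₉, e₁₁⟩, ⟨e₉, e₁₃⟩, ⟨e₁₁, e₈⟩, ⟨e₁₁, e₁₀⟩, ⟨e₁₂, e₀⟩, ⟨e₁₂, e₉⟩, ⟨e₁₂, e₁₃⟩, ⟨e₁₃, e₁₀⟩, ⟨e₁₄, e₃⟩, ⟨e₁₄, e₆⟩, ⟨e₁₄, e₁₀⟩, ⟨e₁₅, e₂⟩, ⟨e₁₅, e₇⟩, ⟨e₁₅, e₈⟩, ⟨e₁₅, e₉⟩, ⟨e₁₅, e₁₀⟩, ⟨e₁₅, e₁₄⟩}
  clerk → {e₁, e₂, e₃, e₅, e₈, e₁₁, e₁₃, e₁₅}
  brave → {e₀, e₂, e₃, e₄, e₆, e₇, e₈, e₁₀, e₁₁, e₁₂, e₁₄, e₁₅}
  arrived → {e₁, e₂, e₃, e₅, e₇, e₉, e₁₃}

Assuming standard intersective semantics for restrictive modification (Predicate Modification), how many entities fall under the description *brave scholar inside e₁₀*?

⟦inside e₁₀⟧ = {x : ⟨x, e₁₀⟩ ∈ ⟦inside⟧} = {e₁, e₃, e₄, e₆, e₇, e₈, e₉, e₁₁, e₁₃, e₁₄, e₁₅}
⟦scholar⟧ = {e₀, e₁, e₂, e₄, e₅, e₆, e₇, e₈, e₉, e₁₀, e₁₁, e₁₂, e₁₃, e₁₄}
… ∩ ⟦inside e₁₀⟧ = {e₀, e₁, e₂, e₄, e₅, e₆, e₇, e₈, e₉, e₁₀, e₁₁, e₁₂, e₁₃, e₁₄} ∩ {e₁, e₃, e₄, e₆, e₇, e₈, e₉, e₁₁, e₁₃, e₁₄, e₁₅} = {e₁, e₄, e₆, e₇, e₈, e₉, e₁₁, e₁₃, e₁₄}
… ∩ ⟦brave⟧ = {e₁, e₄, e₆, e₇, e₈, e₉, e₁₁, e₁₃, e₁₄} ∩ {e₀, e₂, e₃, e₄, e₆, e₇, e₈, e₁₀, e₁₁, e₁₂, e₁₄, e₁₅} = {e₄, e₆, e₇, e₈, e₁₁, e₁₄}
⟦brave scholar inside e₁₀⟧ = {e₄, e₆, e₇, e₈, e₁₁, e₁₄}, so the cardinality is 6.

6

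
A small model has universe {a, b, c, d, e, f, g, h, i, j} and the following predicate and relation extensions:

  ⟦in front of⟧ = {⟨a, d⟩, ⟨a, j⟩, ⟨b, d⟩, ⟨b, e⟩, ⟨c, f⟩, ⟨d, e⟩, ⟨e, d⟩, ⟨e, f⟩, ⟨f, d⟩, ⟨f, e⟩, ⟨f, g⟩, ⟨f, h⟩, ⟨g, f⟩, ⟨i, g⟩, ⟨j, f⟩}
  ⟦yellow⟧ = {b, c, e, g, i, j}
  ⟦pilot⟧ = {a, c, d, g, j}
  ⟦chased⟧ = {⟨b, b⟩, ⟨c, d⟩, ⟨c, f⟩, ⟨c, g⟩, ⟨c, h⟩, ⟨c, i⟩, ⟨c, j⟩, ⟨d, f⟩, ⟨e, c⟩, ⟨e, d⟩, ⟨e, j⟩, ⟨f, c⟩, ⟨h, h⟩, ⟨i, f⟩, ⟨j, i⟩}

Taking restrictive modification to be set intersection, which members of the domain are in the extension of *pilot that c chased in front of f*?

{g, j}

⟦that c chased⟧ = {x : ⟨c, x⟩ ∈ ⟦chased⟧} = {d, f, g, h, i, j}
⟦in front of f⟧ = {x : ⟨x, f⟩ ∈ ⟦in front of⟧} = {c, e, g, j}
⟦pilot⟧ = {a, c, d, g, j}
… ∩ ⟦that c chased⟧ = {a, c, d, g, j} ∩ {d, f, g, h, i, j} = {d, g, j}
… ∩ ⟦in front of f⟧ = {d, g, j} ∩ {c, e, g, j} = {g, j}
So ⟦pilot that c chased in front of f⟧ = {g, j}.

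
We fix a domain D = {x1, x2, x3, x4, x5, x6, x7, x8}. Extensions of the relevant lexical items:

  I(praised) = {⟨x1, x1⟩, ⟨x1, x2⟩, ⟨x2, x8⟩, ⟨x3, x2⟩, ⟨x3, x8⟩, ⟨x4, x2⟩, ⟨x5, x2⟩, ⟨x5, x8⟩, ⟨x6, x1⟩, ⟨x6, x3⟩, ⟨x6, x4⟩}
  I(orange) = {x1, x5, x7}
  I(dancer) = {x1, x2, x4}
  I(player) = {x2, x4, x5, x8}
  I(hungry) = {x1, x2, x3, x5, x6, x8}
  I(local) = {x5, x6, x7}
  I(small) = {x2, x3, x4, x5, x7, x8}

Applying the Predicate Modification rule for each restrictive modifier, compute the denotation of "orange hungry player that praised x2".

{x5}

⟦that praised x2⟧ = {x : ⟨x, x2⟩ ∈ ⟦praised⟧} = {x1, x3, x4, x5}
⟦player⟧ = {x2, x4, x5, x8}
… ∩ ⟦that praised x2⟧ = {x2, x4, x5, x8} ∩ {x1, x3, x4, x5} = {x4, x5}
… ∩ ⟦orange⟧ = {x4, x5} ∩ {x1, x5, x7} = {x5}
… ∩ ⟦hungry⟧ = {x5} ∩ {x1, x2, x3, x5, x6, x8} = {x5}
So ⟦orange hungry player that praised x2⟧ = {x5}.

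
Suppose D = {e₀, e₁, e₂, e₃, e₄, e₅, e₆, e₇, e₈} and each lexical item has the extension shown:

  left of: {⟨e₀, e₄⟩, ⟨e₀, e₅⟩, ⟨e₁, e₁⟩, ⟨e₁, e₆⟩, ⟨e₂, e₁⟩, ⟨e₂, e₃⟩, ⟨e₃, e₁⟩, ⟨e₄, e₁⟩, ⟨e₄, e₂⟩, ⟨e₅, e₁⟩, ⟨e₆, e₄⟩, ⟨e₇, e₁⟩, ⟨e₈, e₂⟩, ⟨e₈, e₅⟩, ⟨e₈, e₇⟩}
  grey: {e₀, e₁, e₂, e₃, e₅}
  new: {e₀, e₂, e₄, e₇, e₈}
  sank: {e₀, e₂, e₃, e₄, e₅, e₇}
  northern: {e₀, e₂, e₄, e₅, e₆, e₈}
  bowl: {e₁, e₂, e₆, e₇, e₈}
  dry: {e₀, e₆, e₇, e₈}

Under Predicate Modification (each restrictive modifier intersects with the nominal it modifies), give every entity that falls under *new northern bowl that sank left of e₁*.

{e₂}

⟦that sank⟧ = ⟦sank⟧ = {e₀, e₂, e₃, e₄, e₅, e₇}
⟦left of e₁⟧ = {x : ⟨x, e₁⟩ ∈ ⟦left of⟧} = {e₁, e₂, e₃, e₄, e₅, e₇}
⟦bowl⟧ = {e₁, e₂, e₆, e₇, e₈}
… ∩ ⟦that sank⟧ = {e₁, e₂, e₆, e₇, e₈} ∩ {e₀, e₂, e₃, e₄, e₅, e₇} = {e₂, e₇}
… ∩ ⟦left of e₁⟧ = {e₂, e₇} ∩ {e₁, e₂, e₃, e₄, e₅, e₇} = {e₂, e₇}
… ∩ ⟦new⟧ = {e₂, e₇} ∩ {e₀, e₂, e₄, e₇, e₈} = {e₂, e₇}
… ∩ ⟦northern⟧ = {e₂, e₇} ∩ {e₀, e₂, e₄, e₅, e₆, e₈} = {e₂}
So ⟦new northern bowl that sank left of e₁⟧ = {e₂}.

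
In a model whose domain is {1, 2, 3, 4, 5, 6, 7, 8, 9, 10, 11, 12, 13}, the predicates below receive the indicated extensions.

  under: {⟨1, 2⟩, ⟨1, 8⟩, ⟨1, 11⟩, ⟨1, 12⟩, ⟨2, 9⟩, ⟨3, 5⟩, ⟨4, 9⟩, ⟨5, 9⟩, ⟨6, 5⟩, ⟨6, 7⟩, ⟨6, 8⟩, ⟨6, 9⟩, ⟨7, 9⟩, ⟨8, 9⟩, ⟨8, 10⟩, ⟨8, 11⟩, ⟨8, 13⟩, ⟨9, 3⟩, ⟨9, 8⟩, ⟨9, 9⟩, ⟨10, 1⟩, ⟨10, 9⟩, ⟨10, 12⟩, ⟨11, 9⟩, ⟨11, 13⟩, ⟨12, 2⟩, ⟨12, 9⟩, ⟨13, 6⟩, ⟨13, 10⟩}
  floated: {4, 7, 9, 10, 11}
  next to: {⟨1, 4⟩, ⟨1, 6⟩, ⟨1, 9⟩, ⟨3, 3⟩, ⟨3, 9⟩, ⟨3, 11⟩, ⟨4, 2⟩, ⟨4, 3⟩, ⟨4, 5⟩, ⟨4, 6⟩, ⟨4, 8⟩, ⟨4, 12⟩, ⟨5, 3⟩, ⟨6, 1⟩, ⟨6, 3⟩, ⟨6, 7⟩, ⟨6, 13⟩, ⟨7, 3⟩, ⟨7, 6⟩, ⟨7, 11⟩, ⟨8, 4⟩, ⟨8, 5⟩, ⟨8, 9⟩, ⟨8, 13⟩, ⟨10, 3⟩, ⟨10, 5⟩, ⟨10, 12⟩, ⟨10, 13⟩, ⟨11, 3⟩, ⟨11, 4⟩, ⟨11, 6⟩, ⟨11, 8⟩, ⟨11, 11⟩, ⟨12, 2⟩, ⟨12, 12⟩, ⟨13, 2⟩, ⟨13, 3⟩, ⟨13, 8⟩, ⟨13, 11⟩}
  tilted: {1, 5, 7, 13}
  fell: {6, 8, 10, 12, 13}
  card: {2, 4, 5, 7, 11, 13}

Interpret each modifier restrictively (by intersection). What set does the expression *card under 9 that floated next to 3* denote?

⟦under 9⟧ = {x : ⟨x, 9⟩ ∈ ⟦under⟧} = {2, 4, 5, 6, 7, 8, 9, 10, 11, 12}
⟦that floated⟧ = ⟦floated⟧ = {4, 7, 9, 10, 11}
⟦next to 3⟧ = {x : ⟨x, 3⟩ ∈ ⟦next to⟧} = {3, 4, 5, 6, 7, 10, 11, 13}
⟦card⟧ = {2, 4, 5, 7, 11, 13}
… ∩ ⟦under 9⟧ = {2, 4, 5, 7, 11, 13} ∩ {2, 4, 5, 6, 7, 8, 9, 10, 11, 12} = {2, 4, 5, 7, 11}
… ∩ ⟦that floated⟧ = {2, 4, 5, 7, 11} ∩ {4, 7, 9, 10, 11} = {4, 7, 11}
… ∩ ⟦next to 3⟧ = {4, 7, 11} ∩ {3, 4, 5, 6, 7, 10, 11, 13} = {4, 7, 11}
So ⟦card under 9 that floated next to 3⟧ = {4, 7, 11}.

{4, 7, 11}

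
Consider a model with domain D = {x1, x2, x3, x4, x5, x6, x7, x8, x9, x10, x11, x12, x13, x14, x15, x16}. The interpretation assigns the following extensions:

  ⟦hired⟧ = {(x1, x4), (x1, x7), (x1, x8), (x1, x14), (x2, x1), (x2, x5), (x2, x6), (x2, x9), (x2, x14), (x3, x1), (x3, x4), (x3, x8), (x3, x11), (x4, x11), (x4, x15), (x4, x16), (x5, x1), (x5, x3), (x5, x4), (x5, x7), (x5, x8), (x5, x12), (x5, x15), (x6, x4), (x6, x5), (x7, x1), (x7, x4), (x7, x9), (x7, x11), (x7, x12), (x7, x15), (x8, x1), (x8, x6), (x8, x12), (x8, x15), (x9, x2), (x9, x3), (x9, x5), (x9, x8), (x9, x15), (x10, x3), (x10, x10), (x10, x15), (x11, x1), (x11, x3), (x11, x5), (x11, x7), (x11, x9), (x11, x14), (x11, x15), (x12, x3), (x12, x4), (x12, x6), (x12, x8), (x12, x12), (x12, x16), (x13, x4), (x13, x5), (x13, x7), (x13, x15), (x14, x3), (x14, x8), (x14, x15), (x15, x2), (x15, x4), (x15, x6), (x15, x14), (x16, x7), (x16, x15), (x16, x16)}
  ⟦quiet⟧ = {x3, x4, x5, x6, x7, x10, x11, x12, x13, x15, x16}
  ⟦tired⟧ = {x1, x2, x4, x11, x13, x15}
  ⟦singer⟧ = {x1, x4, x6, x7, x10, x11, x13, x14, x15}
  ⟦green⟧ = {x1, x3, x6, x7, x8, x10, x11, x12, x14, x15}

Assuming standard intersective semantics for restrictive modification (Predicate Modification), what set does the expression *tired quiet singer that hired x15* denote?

{x4, x11, x13}

⟦that hired x15⟧ = {x : ⟨x, x15⟩ ∈ ⟦hired⟧} = {x4, x5, x7, x8, x9, x10, x11, x13, x14, x16}
⟦singer⟧ = {x1, x4, x6, x7, x10, x11, x13, x14, x15}
… ∩ ⟦that hired x15⟧ = {x1, x4, x6, x7, x10, x11, x13, x14, x15} ∩ {x4, x5, x7, x8, x9, x10, x11, x13, x14, x16} = {x4, x7, x10, x11, x13, x14}
… ∩ ⟦tired⟧ = {x4, x7, x10, x11, x13, x14} ∩ {x1, x2, x4, x11, x13, x15} = {x4, x11, x13}
… ∩ ⟦quiet⟧ = {x4, x11, x13} ∩ {x3, x4, x5, x6, x7, x10, x11, x12, x13, x15, x16} = {x4, x11, x13}
So ⟦tired quiet singer that hired x15⟧ = {x4, x11, x13}.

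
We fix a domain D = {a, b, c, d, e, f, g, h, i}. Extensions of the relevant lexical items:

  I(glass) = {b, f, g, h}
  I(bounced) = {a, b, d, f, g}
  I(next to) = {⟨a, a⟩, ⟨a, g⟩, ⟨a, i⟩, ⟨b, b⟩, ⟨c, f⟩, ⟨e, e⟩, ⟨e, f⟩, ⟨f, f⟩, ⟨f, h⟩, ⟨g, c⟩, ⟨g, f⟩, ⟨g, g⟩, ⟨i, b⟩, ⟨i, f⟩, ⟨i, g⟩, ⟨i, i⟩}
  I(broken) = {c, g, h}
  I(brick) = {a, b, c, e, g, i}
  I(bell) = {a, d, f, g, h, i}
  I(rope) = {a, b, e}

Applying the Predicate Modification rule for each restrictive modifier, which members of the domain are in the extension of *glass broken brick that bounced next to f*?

⟦that bounced⟧ = ⟦bounced⟧ = {a, b, d, f, g}
⟦next to f⟧ = {x : ⟨x, f⟩ ∈ ⟦next to⟧} = {c, e, f, g, i}
⟦brick⟧ = {a, b, c, e, g, i}
… ∩ ⟦that bounced⟧ = {a, b, c, e, g, i} ∩ {a, b, d, f, g} = {a, b, g}
… ∩ ⟦next to f⟧ = {a, b, g} ∩ {c, e, f, g, i} = {g}
… ∩ ⟦glass⟧ = {g} ∩ {b, f, g, h} = {g}
… ∩ ⟦broken⟧ = {g} ∩ {c, g, h} = {g}
So ⟦glass broken brick that bounced next to f⟧ = {g}.

{g}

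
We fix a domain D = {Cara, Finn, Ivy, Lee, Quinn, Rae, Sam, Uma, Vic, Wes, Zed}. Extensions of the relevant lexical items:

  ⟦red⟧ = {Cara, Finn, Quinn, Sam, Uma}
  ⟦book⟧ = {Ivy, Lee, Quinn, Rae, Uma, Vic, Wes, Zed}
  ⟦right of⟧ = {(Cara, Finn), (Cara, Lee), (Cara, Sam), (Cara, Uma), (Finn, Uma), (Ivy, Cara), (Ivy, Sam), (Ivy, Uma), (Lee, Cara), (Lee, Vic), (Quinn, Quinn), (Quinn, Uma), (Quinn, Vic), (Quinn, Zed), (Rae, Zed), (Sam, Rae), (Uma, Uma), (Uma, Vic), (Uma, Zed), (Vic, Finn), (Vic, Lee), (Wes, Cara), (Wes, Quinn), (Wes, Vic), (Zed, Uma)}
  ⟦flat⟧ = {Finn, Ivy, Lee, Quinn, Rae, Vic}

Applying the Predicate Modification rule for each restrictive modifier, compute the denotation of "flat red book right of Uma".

⟦right of Uma⟧ = {x : ⟨x, Uma⟩ ∈ ⟦right of⟧} = {Cara, Finn, Ivy, Quinn, Uma, Zed}
⟦book⟧ = {Ivy, Lee, Quinn, Rae, Uma, Vic, Wes, Zed}
… ∩ ⟦right of Uma⟧ = {Ivy, Lee, Quinn, Rae, Uma, Vic, Wes, Zed} ∩ {Cara, Finn, Ivy, Quinn, Uma, Zed} = {Ivy, Quinn, Uma, Zed}
… ∩ ⟦flat⟧ = {Ivy, Quinn, Uma, Zed} ∩ {Finn, Ivy, Lee, Quinn, Rae, Vic} = {Ivy, Quinn}
… ∩ ⟦red⟧ = {Ivy, Quinn} ∩ {Cara, Finn, Quinn, Sam, Uma} = {Quinn}
So ⟦flat red book right of Uma⟧ = {Quinn}.

{Quinn}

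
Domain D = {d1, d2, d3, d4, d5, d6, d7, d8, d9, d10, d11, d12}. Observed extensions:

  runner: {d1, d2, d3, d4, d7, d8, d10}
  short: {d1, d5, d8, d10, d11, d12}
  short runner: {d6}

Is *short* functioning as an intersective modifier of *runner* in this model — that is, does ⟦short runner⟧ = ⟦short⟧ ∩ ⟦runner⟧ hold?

⟦short⟧ ∩ ⟦runner⟧ = {d1, d5, d8, d10, d11, d12} ∩ {d1, d2, d3, d4, d7, d8, d10} = {d1, d8, d10}
Observed ⟦short runner⟧ = {d6}.
These differ, so the modifier is not intersective in this model.

no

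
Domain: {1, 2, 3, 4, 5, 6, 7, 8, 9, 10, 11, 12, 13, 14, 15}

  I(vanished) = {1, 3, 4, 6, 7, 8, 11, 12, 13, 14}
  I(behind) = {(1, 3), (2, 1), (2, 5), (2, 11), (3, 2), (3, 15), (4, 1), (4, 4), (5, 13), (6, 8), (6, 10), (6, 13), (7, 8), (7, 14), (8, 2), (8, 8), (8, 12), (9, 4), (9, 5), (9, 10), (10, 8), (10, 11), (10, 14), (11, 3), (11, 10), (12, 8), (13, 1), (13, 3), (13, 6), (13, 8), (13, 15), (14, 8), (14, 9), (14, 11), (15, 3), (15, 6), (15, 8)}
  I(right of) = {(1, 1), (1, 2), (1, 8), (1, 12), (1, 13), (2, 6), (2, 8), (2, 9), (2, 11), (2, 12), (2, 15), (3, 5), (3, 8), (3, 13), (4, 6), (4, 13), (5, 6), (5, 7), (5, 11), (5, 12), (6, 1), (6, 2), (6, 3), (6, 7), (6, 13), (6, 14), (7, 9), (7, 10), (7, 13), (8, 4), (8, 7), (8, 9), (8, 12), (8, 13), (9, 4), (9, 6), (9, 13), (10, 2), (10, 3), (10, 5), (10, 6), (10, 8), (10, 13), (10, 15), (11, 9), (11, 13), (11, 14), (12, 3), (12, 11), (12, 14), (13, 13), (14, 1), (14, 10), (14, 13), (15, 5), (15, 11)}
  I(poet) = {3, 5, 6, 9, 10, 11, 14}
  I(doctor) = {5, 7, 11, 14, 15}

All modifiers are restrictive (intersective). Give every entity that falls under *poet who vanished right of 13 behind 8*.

⟦who vanished⟧ = ⟦vanished⟧ = {1, 3, 4, 6, 7, 8, 11, 12, 13, 14}
⟦right of 13⟧ = {x : ⟨x, 13⟩ ∈ ⟦right of⟧} = {1, 3, 4, 6, 7, 8, 9, 10, 11, 13, 14}
⟦behind 8⟧ = {x : ⟨x, 8⟩ ∈ ⟦behind⟧} = {6, 7, 8, 10, 12, 13, 14, 15}
⟦poet⟧ = {3, 5, 6, 9, 10, 11, 14}
… ∩ ⟦who vanished⟧ = {3, 5, 6, 9, 10, 11, 14} ∩ {1, 3, 4, 6, 7, 8, 11, 12, 13, 14} = {3, 6, 11, 14}
… ∩ ⟦right of 13⟧ = {3, 6, 11, 14} ∩ {1, 3, 4, 6, 7, 8, 9, 10, 11, 13, 14} = {3, 6, 11, 14}
… ∩ ⟦behind 8⟧ = {3, 6, 11, 14} ∩ {6, 7, 8, 10, 12, 13, 14, 15} = {6, 14}
So ⟦poet who vanished right of 13 behind 8⟧ = {6, 14}.

{6, 14}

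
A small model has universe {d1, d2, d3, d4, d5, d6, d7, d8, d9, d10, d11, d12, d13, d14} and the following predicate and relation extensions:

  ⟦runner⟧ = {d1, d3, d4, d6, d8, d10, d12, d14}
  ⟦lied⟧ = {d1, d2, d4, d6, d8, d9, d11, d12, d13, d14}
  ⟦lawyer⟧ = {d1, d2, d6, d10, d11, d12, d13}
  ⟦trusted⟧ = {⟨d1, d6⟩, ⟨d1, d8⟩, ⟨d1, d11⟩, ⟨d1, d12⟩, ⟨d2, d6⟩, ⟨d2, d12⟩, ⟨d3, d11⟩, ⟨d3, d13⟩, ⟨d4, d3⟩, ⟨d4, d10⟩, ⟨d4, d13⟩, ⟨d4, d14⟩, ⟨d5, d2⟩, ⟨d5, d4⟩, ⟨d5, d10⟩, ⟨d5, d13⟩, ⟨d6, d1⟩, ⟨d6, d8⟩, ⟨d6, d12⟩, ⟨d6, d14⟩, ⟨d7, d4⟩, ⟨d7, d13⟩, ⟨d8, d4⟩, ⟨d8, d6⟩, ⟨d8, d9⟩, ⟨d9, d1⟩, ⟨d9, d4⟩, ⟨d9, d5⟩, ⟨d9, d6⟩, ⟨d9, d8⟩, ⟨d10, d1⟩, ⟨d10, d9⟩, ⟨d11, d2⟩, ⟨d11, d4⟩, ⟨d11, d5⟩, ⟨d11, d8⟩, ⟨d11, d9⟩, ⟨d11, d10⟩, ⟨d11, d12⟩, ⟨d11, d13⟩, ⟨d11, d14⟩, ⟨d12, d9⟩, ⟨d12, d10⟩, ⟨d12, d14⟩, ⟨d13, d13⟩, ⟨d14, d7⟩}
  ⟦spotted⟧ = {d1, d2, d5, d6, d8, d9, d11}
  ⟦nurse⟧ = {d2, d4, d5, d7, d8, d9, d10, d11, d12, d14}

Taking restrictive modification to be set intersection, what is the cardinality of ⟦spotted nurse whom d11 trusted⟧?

4

⟦whom d11 trusted⟧ = {x : ⟨d11, x⟩ ∈ ⟦trusted⟧} = {d2, d4, d5, d8, d9, d10, d12, d13, d14}
⟦nurse⟧ = {d2, d4, d5, d7, d8, d9, d10, d11, d12, d14}
… ∩ ⟦whom d11 trusted⟧ = {d2, d4, d5, d7, d8, d9, d10, d11, d12, d14} ∩ {d2, d4, d5, d8, d9, d10, d12, d13, d14} = {d2, d4, d5, d8, d9, d10, d12, d14}
… ∩ ⟦spotted⟧ = {d2, d4, d5, d8, d9, d10, d12, d14} ∩ {d1, d2, d5, d6, d8, d9, d11} = {d2, d5, d8, d9}
⟦spotted nurse whom d11 trusted⟧ = {d2, d5, d8, d9}, so the cardinality is 4.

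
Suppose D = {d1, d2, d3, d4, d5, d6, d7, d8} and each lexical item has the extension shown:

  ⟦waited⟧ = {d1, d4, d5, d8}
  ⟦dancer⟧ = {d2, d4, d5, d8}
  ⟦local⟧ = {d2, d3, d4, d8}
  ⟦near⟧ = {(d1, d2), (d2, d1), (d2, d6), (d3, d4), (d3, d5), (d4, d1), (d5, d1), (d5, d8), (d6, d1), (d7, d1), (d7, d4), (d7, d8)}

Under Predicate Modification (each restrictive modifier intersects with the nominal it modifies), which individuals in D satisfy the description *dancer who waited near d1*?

{d4, d5}

⟦who waited⟧ = ⟦waited⟧ = {d1, d4, d5, d8}
⟦near d1⟧ = {x : ⟨x, d1⟩ ∈ ⟦near⟧} = {d2, d4, d5, d6, d7}
⟦dancer⟧ = {d2, d4, d5, d8}
… ∩ ⟦who waited⟧ = {d2, d4, d5, d8} ∩ {d1, d4, d5, d8} = {d4, d5, d8}
… ∩ ⟦near d1⟧ = {d4, d5, d8} ∩ {d2, d4, d5, d6, d7} = {d4, d5}
So ⟦dancer who waited near d1⟧ = {d4, d5}.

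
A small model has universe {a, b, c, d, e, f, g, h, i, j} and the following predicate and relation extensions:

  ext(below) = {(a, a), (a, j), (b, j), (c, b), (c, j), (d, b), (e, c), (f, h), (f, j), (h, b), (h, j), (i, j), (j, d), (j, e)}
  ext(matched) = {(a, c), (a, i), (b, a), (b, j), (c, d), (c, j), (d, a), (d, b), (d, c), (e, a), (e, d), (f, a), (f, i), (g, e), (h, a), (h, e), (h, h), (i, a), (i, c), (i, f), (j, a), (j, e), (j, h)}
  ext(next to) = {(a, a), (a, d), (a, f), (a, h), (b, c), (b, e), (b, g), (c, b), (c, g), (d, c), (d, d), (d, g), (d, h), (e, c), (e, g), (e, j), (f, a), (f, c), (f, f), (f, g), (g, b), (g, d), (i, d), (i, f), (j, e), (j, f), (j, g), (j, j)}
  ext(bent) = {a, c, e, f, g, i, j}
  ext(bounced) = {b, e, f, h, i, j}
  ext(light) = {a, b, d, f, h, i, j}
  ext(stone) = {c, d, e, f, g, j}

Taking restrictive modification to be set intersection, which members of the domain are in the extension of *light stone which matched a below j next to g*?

{f}

⟦which matched a⟧ = {x : ⟨x, a⟩ ∈ ⟦matched⟧} = {b, d, e, f, h, i, j}
⟦below j⟧ = {x : ⟨x, j⟩ ∈ ⟦below⟧} = {a, b, c, f, h, i}
⟦next to g⟧ = {x : ⟨x, g⟩ ∈ ⟦next to⟧} = {b, c, d, e, f, j}
⟦stone⟧ = {c, d, e, f, g, j}
… ∩ ⟦which matched a⟧ = {c, d, e, f, g, j} ∩ {b, d, e, f, h, i, j} = {d, e, f, j}
… ∩ ⟦below j⟧ = {d, e, f, j} ∩ {a, b, c, f, h, i} = {f}
… ∩ ⟦next to g⟧ = {f} ∩ {b, c, d, e, f, j} = {f}
… ∩ ⟦light⟧ = {f} ∩ {a, b, d, f, h, i, j} = {f}
So ⟦light stone which matched a below j next to g⟧ = {f}.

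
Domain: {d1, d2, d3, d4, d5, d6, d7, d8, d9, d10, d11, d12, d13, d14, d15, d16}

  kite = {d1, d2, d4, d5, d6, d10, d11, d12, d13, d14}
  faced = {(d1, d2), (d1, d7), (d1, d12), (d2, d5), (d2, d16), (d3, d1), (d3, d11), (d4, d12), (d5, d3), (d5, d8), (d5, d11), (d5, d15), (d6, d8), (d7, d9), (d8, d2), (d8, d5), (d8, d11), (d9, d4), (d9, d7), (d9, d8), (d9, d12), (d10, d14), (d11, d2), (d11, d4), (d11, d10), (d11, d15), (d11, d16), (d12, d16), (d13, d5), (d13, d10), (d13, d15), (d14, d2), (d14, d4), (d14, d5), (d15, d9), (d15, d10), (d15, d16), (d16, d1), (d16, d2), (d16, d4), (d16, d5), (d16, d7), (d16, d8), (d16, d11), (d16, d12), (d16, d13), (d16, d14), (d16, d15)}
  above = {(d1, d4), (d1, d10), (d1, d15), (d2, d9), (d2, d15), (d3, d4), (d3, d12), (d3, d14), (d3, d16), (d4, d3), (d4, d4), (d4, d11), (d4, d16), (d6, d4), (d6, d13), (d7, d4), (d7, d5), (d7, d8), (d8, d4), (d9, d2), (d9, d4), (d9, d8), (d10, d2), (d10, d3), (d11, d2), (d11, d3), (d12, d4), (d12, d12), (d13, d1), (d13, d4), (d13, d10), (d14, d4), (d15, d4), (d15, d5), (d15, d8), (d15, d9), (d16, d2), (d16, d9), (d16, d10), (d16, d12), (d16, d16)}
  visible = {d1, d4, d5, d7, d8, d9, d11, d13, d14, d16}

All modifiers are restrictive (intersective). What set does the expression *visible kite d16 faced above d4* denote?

⟦d16 faced⟧ = {x : ⟨d16, x⟩ ∈ ⟦faced⟧} = {d1, d2, d4, d5, d7, d8, d11, d12, d13, d14, d15}
⟦above d4⟧ = {x : ⟨x, d4⟩ ∈ ⟦above⟧} = {d1, d3, d4, d6, d7, d8, d9, d12, d13, d14, d15}
⟦kite⟧ = {d1, d2, d4, d5, d6, d10, d11, d12, d13, d14}
… ∩ ⟦d16 faced⟧ = {d1, d2, d4, d5, d6, d10, d11, d12, d13, d14} ∩ {d1, d2, d4, d5, d7, d8, d11, d12, d13, d14, d15} = {d1, d2, d4, d5, d11, d12, d13, d14}
… ∩ ⟦above d4⟧ = {d1, d2, d4, d5, d11, d12, d13, d14} ∩ {d1, d3, d4, d6, d7, d8, d9, d12, d13, d14, d15} = {d1, d4, d12, d13, d14}
… ∩ ⟦visible⟧ = {d1, d4, d12, d13, d14} ∩ {d1, d4, d5, d7, d8, d9, d11, d13, d14, d16} = {d1, d4, d13, d14}
So ⟦visible kite d16 faced above d4⟧ = {d1, d4, d13, d14}.

{d1, d4, d13, d14}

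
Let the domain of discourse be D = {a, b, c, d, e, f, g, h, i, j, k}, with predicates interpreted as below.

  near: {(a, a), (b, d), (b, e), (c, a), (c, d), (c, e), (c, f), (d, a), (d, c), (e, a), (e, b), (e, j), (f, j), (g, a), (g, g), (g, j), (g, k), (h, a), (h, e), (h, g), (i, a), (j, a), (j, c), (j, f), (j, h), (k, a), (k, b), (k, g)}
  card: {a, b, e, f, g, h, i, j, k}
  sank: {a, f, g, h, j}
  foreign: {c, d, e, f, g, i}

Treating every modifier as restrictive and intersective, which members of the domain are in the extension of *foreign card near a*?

⟦near a⟧ = {x : ⟨x, a⟩ ∈ ⟦near⟧} = {a, c, d, e, g, h, i, j, k}
⟦card⟧ = {a, b, e, f, g, h, i, j, k}
… ∩ ⟦near a⟧ = {a, b, e, f, g, h, i, j, k} ∩ {a, c, d, e, g, h, i, j, k} = {a, e, g, h, i, j, k}
… ∩ ⟦foreign⟧ = {a, e, g, h, i, j, k} ∩ {c, d, e, f, g, i} = {e, g, i}
So ⟦foreign card near a⟧ = {e, g, i}.

{e, g, i}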